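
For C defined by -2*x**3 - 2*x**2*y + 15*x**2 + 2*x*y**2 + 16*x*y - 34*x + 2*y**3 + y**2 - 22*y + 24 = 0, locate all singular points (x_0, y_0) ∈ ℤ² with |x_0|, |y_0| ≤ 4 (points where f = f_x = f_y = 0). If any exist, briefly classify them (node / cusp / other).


Singular points: {(3, -1)}; classification: node.

Compute partial derivatives:
  f_x = -6*x**2 - 4*x*y + 30*x + 2*y**2 + 16*y - 34.
  f_y = -2*x**2 + 4*x*y + 16*x + 6*y**2 + 2*y - 22.
Scan x_0 ∈ {−4, ..., 4}. For each x_0, f_y(x_0, y) is a polynomial in y; find its integer roots y ∈ {−4, ..., 4}, then test f_x and f at those candidates.
  x = -4: f_y(-4, y) = 6*y**2 - 14*y - 118; no integer root y with |y| ≤ 4.
  x = -3: f_y(-3, y) = 6*y**2 - 10*y - 88; no integer root y with |y| ≤ 4.
  x = -2: f_y(-2, y) = 6*y**2 - 6*y - 62; no integer root y with |y| ≤ 4.
  x = -1: f_y(-1, y) = 6*y**2 - 2*y - 40; no integer root y with |y| ≤ 4.
  x = 0: f_y(0, y) = 6*y**2 + 2*y - 22; no integer root y with |y| ≤ 4.
  x = 1: f_y(1, y) = 6*y**2 + 6*y - 8; no integer root y with |y| ≤ 4.
  x = 2: f_y(2, y) = 6*y**2 + 10*y + 2; no integer root y with |y| ≤ 4.
  x = 3: f_y(3, y) = 6*y**2 + 14*y + 8; vanishes at y ∈ {-1}. (3, -1): f_x = 0, f = 0 — SINGULAR.
  x = 4: f_y(4, y) = 6*y**2 + 18*y + 10; no integer root y with |y| ≤ 4.
Only singular point on the grid: (3, -1).
Classify: substitute x = 3 + u, y = -1 + v and expand: f = -2*u**3 - 2*u**2*v - u**2 + 2*u*v**2 + 2*v**3 + v**2.
No constant or linear terms (consistent with a singular point). Quadratic part: -u**2 + v**2. Cubic part: -2*u**3 - 2*u**2*v + 2*u*v**2 + 2*v**3.
The quadratic part v**2 - u**2 = (v − u)(v + u) splits into two distinct linear factors, so there are two distinct tangent lines y − -1 = ±(x − 3) — this is a node (ordinary double point).
Classification: node.


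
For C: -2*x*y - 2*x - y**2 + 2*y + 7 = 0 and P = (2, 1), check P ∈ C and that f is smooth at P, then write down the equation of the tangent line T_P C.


Tangent line at P: -4*x - 4*y + 12 = 0.

Step 1: f(2, 1) = 0, so P lies on C.
Step 2: partial derivatives
  f_x(x, y) = -2*y - 2, f_y(x, y) = -2*x - 2*y + 2.
  f_x(P) = -4, f_y(P) = -4 (gradient nonzero, so P is smooth).
Step 3: tangent line at P: -4·(x − 2) + -4·(y − 1) = 0.
Expanding: -4*x - 4*y + 12 = 0.


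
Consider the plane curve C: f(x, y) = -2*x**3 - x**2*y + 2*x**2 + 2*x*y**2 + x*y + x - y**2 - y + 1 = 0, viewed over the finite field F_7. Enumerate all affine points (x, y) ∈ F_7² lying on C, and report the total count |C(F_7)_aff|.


Affine F_7-points: {(1, 4), (4, 0), (6, 2), (6, 4)}; count = 4.

For each of the 49 pairs (x, y) ∈ F_7², evaluate f(x, y) mod 7. Record the zeros.
  x = 0: [0↦1, 1↦6, 2↦2, 3↦3, 4↦2, 5↦6, 6↦1]  zeros at y ∈ ∅
  x = 1: [0↦2, 1↦2, 2↦4, 3↦1, 4↦0, 5↦1, 6↦4]  zeros at y ∈ {4}
  x = 2: [0↦2, 1↦2, 2↦1, 3↦6, 4↦3, 5↦6, 6↦1]  zeros at y ∈ ∅
  x = 3: [0↦3, 1↦1, 2↦2, 3↦6, 4↦6, 5↦2, 6↦1]  zeros at y ∈ ∅
  x = 4: [0↦0, 1↦1, 2↦2, 3↦3, 4↦4, 5↦5, 6↦6]  zeros at y ∈ {0}
  x = 5: [0↦2, 1↦4, 2↦3, 3↦6, 4↦6, 5↦3, 6↦4]  zeros at y ∈ ∅
  x = 6: [0↦4, 1↦5, 2↦0, 3↦3, 4↦0, 5↦5, 6↦4]  zeros at y ∈ {2, 4}
Collecting zeros: affine points = {(1, 4), (4, 0), (6, 2), (6, 4)}.
Total count |C(F_7)_aff| = 4.


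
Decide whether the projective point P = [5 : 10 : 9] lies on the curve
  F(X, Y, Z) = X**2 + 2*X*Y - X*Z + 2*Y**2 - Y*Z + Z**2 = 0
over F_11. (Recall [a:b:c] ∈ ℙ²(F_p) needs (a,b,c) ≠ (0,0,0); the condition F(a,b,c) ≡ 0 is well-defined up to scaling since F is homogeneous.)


F(5,10,9) ≡ 7 (mod 11); P is NOT on the curve.

Evaluate F(5, 10, 9) term-by-term (mod 11).
  X**2 ↦ 1·25·1·1 = 25
  2*X*Y ↦ 2·5·10·1 = 100
  -X*Z ↦ -1·5·1·9 = -45
  2*Y**2 ↦ 2·1·100·1 = 200
  -Y*Z ↦ -1·1·10·9 = -90
  Z**2 ↦ 1·1·1·81 = 81
Sum: F(5, 10, 9) = (25) + (100) + (-45) + (200) + (-90) + (81) = 271.
Reducing mod 11: 271 ≡ 7 (mod 11).
Since F(a, b, c) ≡ 7 ≠ 0 (mod 11), P does NOT lie on the curve.


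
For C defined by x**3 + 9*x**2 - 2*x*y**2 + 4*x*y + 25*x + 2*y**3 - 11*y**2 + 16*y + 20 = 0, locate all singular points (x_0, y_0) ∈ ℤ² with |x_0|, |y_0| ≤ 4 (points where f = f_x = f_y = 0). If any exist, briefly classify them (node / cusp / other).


Singular points: {(-3, 1)}; classification: cusp.

Compute partial derivatives:
  f_x = 3*x**2 + 18*x - 2*y**2 + 4*y + 25.
  f_y = -4*x*y + 4*x + 6*y**2 - 22*y + 16.
Scan x_0 ∈ {−4, ..., 4}. For each x_0, f_y(x_0, y) is a polynomial in y; find its integer roots y ∈ {−4, ..., 4}, then test f_x and f at those candidates.
  x = -4: f_y(-4, y) = 6*y**2 - 6*y; vanishes at y ∈ {0, 1}. (-4, 0): f_x = 1 ≠ 0; (-4, 1): f_x = 3 ≠ 0.
  x = -3: f_y(-3, y) = 6*y**2 - 10*y + 4; vanishes at y ∈ {1}. (-3, 1): f_x = 0, f = 0 — SINGULAR.
  x = -2: f_y(-2, y) = 6*y**2 - 14*y + 8; vanishes at y ∈ {1}. (-2, 1): f_x = 3 ≠ 0.
  x = -1: f_y(-1, y) = 6*y**2 - 18*y + 12; vanishes at y ∈ {1, 2}. (-1, 1): f_x = 12 ≠ 0; (-1, 2): f_x = 10 ≠ 0.
  x = 0: f_y(0, y) = 6*y**2 - 22*y + 16; vanishes at y ∈ {1}. (0, 1): f_x = 27 ≠ 0.
  x = 1: f_y(1, y) = 6*y**2 - 26*y + 20; vanishes at y ∈ {1}. (1, 1): f_x = 48 ≠ 0.
  x = 2: f_y(2, y) = 6*y**2 - 30*y + 24; vanishes at y ∈ {1, 4}. (2, 1): f_x = 75 ≠ 0; (2, 4): f_x = 57 ≠ 0.
  x = 3: f_y(3, y) = 6*y**2 - 34*y + 28; vanishes at y ∈ {1}. (3, 1): f_x = 108 ≠ 0.
  x = 4: f_y(4, y) = 6*y**2 - 38*y + 32; vanishes at y ∈ {1}. (4, 1): f_x = 147 ≠ 0.
Only singular point on the grid: (-3, 1).
Classify: substitute x = -3 + u, y = 1 + v and expand: f = u**3 - 2*u*v**2 + 2*v**3 + v**2.
No constant or linear terms (consistent with a singular point). Quadratic part: v**2. Cubic part: u**3 - 2*u*v**2 + 2*v**3.
The quadratic part v**2 is a perfect square, so there is a single (double) tangent line v = 0, i.e. y = 1. Restricting the cubic part to that line (v = 0) leaves u**3 ≠ 0, so f is not divisible by v and the branch is v² ≈ -u**3 to lowest order — this is a cusp.
Classification: cusp.


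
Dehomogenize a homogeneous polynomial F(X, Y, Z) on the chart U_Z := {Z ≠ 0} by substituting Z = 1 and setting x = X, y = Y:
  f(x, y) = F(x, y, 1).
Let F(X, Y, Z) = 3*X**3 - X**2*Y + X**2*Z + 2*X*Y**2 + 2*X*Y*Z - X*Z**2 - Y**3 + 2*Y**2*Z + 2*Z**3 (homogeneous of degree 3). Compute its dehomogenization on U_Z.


f(x, y) = 3*x**3 - x**2*y + x**2 + 2*x*y**2 + 2*x*y - x - y**3 + 2*y**2 + 2

On U_Z we set Z = 1. Each monomial c·X^i·Y^j·Z^k in F becomes c·x^i·y^j·1^k = c·x^i·y^j.
Substituting Z = 1: F(X, Y, 1) = 3*x**3 - x**2*y + x**2 + 2*x*y**2 + 2*x*y - x - y**3 + 2*y**2 + 2.
Note: deg(f) ≤ deg(F) = 3; strict inequality happens when F is divisible by Z (lost terms).


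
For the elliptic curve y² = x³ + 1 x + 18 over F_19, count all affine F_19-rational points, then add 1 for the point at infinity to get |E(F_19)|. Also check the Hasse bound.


Affine points = {(1, 1), (1, 18), (2, 3), (2, 16), (7, 8), (7, 11), (8, 5), (8, 14), (11, 7), (11, 12), (13, 9), (13, 10), (15, 8), (15, 11), (16, 8), (16, 11), (18, 4), (18, 15)}; affine count = 18; |E(F_19)| = 19.

Discriminant check: Δ ∝ 4a³ + 27b² = 4·1³ + 27·18² = 4·1 + 27·324 ≡ 12 (mod 19). Nonzero ⇒ E is nonsingular.
For each x ∈ F_19, compute rhs = x³ + 1·x + 18 mod 19, then count y ∈ F_19 with y² ≡ rhs.
  x = 0: rhs = 18, matching y values: none (0 points).
  x = 1: rhs = 1, matching y values: 1, 18 (2 points).
  x = 2: rhs = 9, matching y values: 3, 16 (2 points).
  x = 3: rhs = 10, matching y values: none (0 points).
  x = 4: rhs = 10, matching y values: none (0 points).
  x = 5: rhs = 15, matching y values: none (0 points).
  x = 6: rhs = 12, matching y values: none (0 points).
  x = 7: rhs = 7, matching y values: 8, 11 (2 points).
  x = 8: rhs = 6, matching y values: 5, 14 (2 points).
  x = 9: rhs = 15, matching y values: none (0 points).
  x = 10: rhs = 2, matching y values: none (0 points).
  x = 11: rhs = 11, matching y values: 7, 12 (2 points).
  x = 12: rhs = 10, matching y values: none (0 points).
  x = 13: rhs = 5, matching y values: 9, 10 (2 points).
  x = 14: rhs = 2, matching y values: none (0 points).
  x = 15: rhs = 7, matching y values: 8, 11 (2 points).
  x = 16: rhs = 7, matching y values: 8, 11 (2 points).
  x = 17: rhs = 8, matching y values: none (0 points).
  x = 18: rhs = 16, matching y values: 4, 15 (2 points).
Total affine count: 18.
Full point count |E(F_19)| = 18 + 1 = 19.
Hasse bound: |19 − (19+1)| = |-1| = 1 ≤ 2√19 ≈ 8.7178 ✓.


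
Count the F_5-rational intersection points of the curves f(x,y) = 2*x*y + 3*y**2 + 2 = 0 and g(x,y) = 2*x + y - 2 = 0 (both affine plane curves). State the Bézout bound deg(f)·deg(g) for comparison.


Common zeros: ∅; count = 0; Bézout bound = 2.

deg(f) = 2, deg(g) = 1, so Bézout bound = 2.
Scan x ∈ F_5. For each x, list the y ∈ F_5 with f(x, y) ≡ 0 and those with g(x, y) ≡ 0 (mod 5); the common zeros in that column are the intersection.
  x = 0: f ≡ 0 at y ∈ {1, 4}; g ≡ 0 at y ∈ {2}; common: ∅.
  x = 1: f ≡ 0 at y ∈ {3}; g ≡ 0 at y ∈ {0}; common: ∅.
  x = 2: f ≡ 0 at y ∈ ∅; g ≡ 0 at y ∈ {3}; common: ∅.
  x = 3: f ≡ 0 at y ∈ ∅; g ≡ 0 at y ∈ {1}; common: ∅.
  x = 4: f ≡ 0 at y ∈ {2}; g ≡ 0 at y ∈ {4}; common: ∅.
Collecting: common zeros = ∅, so the count is 0.
Comparison with the Bézout bound: 0 ≤ 2 = deg(f)·deg(g), as expected for curves with no common component (the affine F_5-count falls short of the bound because intersections may lie at infinity, over extension fields, or carry multiplicity).


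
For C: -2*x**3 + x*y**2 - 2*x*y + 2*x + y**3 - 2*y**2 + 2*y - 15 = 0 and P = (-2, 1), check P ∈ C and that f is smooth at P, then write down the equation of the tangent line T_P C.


Tangent line at P: -23*x + y - 47 = 0.

Step 1: f(-2, 1) = 0, so P lies on C.
Step 2: partial derivatives
  f_x(x, y) = -6*x**2 + y**2 - 2*y + 2, f_y(x, y) = 2*x*y - 2*x + 3*y**2 - 4*y + 2.
  f_x(P) = -23, f_y(P) = 1 (gradient nonzero, so P is smooth).
Step 3: tangent line at P: -23·(x − -2) + 1·(y − 1) = 0.
Expanding: -23*x + y - 47 = 0.


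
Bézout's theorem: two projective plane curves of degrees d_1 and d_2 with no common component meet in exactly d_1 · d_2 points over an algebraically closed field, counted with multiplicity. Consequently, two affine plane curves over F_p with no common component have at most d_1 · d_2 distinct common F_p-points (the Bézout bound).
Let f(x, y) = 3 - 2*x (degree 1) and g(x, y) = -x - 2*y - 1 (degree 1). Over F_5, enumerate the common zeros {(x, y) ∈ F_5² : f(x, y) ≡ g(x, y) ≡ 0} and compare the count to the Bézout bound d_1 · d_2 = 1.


Common zeros: {(4, 0)}; count = 1; Bézout bound = 1.

deg(f) = 1, deg(g) = 1, so Bézout bound = 1.
Scan x ∈ F_5. For each x, list the y ∈ F_5 with f(x, y) ≡ 0 and those with g(x, y) ≡ 0 (mod 5); the common zeros in that column are the intersection.
  x = 0: f ≡ 0 at y ∈ ∅; g ≡ 0 at y ∈ {2}; common: ∅.
  x = 1: f ≡ 0 at y ∈ ∅; g ≡ 0 at y ∈ {4}; common: ∅.
  x = 2: f ≡ 0 at y ∈ ∅; g ≡ 0 at y ∈ {1}; common: ∅.
  x = 3: f ≡ 0 at y ∈ ∅; g ≡ 0 at y ∈ {3}; common: ∅.
  x = 4: f ≡ 0 at y ∈ {0, 1, 2, 3, 4}; g ≡ 0 at y ∈ {0}; common: {0}.
Collecting: common zeros = {(4, 0)}, so the count is 1.
Comparison with the Bézout bound: 1 ≤ 1 = deg(f)·deg(g), as expected for curves with no common component (the bound is attained).


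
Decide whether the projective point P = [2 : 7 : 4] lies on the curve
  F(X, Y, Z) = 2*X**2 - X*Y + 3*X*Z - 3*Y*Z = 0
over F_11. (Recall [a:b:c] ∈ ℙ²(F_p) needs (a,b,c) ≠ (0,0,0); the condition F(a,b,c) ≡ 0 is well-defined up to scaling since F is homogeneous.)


F(2,7,4) ≡ 0 (mod 11); P is on the curve.

Evaluate F(2, 7, 4) term-by-term (mod 11).
  2*X**2 ↦ 2·4·1·1 = 8
  -X*Y ↦ -1·2·7·1 = -14
  3*X*Z ↦ 3·2·1·4 = 24
  -3*Y*Z ↦ -3·1·7·4 = -84
Sum: F(2, 7, 4) = (8) + (-14) + (24) + (-84) = -66.
Reducing mod 11: -66 ≡ 0 (mod 11).
Since F(a, b, c) ≡ 0 (mod 11), P lies on the curve.


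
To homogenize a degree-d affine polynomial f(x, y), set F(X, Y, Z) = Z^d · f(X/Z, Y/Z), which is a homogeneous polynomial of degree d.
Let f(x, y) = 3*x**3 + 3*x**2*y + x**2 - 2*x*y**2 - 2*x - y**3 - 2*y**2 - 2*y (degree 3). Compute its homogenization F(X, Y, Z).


F(X, Y, Z) = 3*X**3 + 3*X**2*Y + X**2*Z - 2*X*Y**2 - 2*X*Z**2 - Y**3 - 2*Y**2*Z - 2*Y*Z**2

deg(f) = 3.
Substitute x = X/Z, y = Y/Z into f, then multiply by Z^3.
  monomial 3·x^3·y^0 ↦ 3·X^3·Y^0·Z^0.
  monomial 3·x^2·y^1 ↦ 3·X^2·Y^1·Z^0.
  monomial 1·x^2·y^0 ↦ 1·X^2·Y^0·Z^1.
  monomial -2·x^1·y^2 ↦ -2·X^1·Y^2·Z^0.
  monomial -2·x^1·y^0 ↦ -2·X^1·Y^0·Z^2.
  monomial -1·x^0·y^3 ↦ -1·X^0·Y^3·Z^0.
  monomial -2·x^0·y^2 ↦ -2·X^0·Y^2·Z^1.
  monomial -2·x^0·y^1 ↦ -2·X^0·Y^1·Z^2.
Collecting: F(X, Y, Z) = 3*X**3 + 3*X**2*Y + X**2*Z - 2*X*Y**2 - 2*X*Z**2 - Y**3 - 2*Y**2*Z - 2*Y*Z**2.


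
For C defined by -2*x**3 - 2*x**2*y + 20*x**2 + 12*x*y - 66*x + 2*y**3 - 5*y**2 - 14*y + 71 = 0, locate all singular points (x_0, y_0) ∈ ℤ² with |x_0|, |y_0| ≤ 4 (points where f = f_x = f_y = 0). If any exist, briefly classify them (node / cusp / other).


Singular points: {(3, 1)}; classification: cusp.

Compute partial derivatives:
  f_x = -6*x**2 - 4*x*y + 40*x + 12*y - 66.
  f_y = -2*x**2 + 12*x + 6*y**2 - 10*y - 14.
Scan x_0 ∈ {−4, ..., 4}. For each x_0, f_y(x_0, y) is a polynomial in y; find its integer roots y ∈ {−4, ..., 4}, then test f_x and f at those candidates.
  x = -4: f_y(-4, y) = 6*y**2 - 10*y - 94; no integer root y with |y| ≤ 4.
  x = -3: f_y(-3, y) = 6*y**2 - 10*y - 68; no integer root y with |y| ≤ 4.
  x = -2: f_y(-2, y) = 6*y**2 - 10*y - 46; no integer root y with |y| ≤ 4.
  x = -1: f_y(-1, y) = 6*y**2 - 10*y - 28; no integer root y with |y| ≤ 4.
  x = 0: f_y(0, y) = 6*y**2 - 10*y - 14; no integer root y with |y| ≤ 4.
  x = 1: f_y(1, y) = 6*y**2 - 10*y - 4; vanishes at y ∈ {2}. (1, 2): f_x = -16 ≠ 0.
  x = 2: f_y(2, y) = 6*y**2 - 10*y + 2; no integer root y with |y| ≤ 4.
  x = 3: f_y(3, y) = 6*y**2 - 10*y + 4; vanishes at y ∈ {1}. (3, 1): f_x = 0, f = 0 — SINGULAR.
  x = 4: f_y(4, y) = 6*y**2 - 10*y + 2; no integer root y with |y| ≤ 4.
Only singular point on the grid: (3, 1).
Classify: substitute x = 3 + u, y = 1 + v and expand: f = -2*u**3 - 2*u**2*v + 2*v**3 + v**2.
No constant or linear terms (consistent with a singular point). Quadratic part: v**2. Cubic part: -2*u**3 - 2*u**2*v + 2*v**3.
The quadratic part v**2 is a perfect square, so there is a single (double) tangent line v = 0, i.e. y = 1. Restricting the cubic part to that line (v = 0) leaves -2*u**3 ≠ 0, so f is not divisible by v and the branch is v² ≈ 2*u**3 to lowest order — this is a cusp.
Classification: cusp.


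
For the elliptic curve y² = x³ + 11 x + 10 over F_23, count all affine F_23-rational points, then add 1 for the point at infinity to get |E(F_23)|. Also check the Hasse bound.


Affine points = {(3, 1), (3, 22), (4, 7), (4, 16), (5, 11), (5, 12), (6, 4), (6, 19), (7, 4), (7, 19), (8, 9), (8, 14), (10, 4), (10, 19), (11, 6), (11, 17), (13, 2), (13, 21), (15, 10), (15, 13), (16, 2), (16, 21), (17, 2), (17, 21), (21, 7), (21, 16)}; affine count = 26; |E(F_23)| = 27.

Discriminant check: Δ ∝ 4a³ + 27b² = 4·11³ + 27·10² = 4·1331 + 27·100 ≡ 20 (mod 23). Nonzero ⇒ E is nonsingular.
For each x ∈ F_23, compute rhs = x³ + 11·x + 10 mod 23, then count y ∈ F_23 with y² ≡ rhs.
  x = 0: rhs = 10, matching y values: none (0 points).
  x = 1: rhs = 22, matching y values: none (0 points).
  x = 2: rhs = 17, matching y values: none (0 points).
  x = 3: rhs = 1, matching y values: 1, 22 (2 points).
  x = 4: rhs = 3, matching y values: 7, 16 (2 points).
  x = 5: rhs = 6, matching y values: 11, 12 (2 points).
  x = 6: rhs = 16, matching y values: 4, 19 (2 points).
  x = 7: rhs = 16, matching y values: 4, 19 (2 points).
  x = 8: rhs = 12, matching y values: 9, 14 (2 points).
  x = 9: rhs = 10, matching y values: none (0 points).
  x = 10: rhs = 16, matching y values: 4, 19 (2 points).
  x = 11: rhs = 13, matching y values: 6, 17 (2 points).
  x = 12: rhs = 7, matching y values: none (0 points).
  x = 13: rhs = 4, matching y values: 2, 21 (2 points).
  x = 14: rhs = 10, matching y values: none (0 points).
  x = 15: rhs = 8, matching y values: 10, 13 (2 points).
  x = 16: rhs = 4, matching y values: 2, 21 (2 points).
  x = 17: rhs = 4, matching y values: 2, 21 (2 points).
  x = 18: rhs = 14, matching y values: none (0 points).
  x = 19: rhs = 17, matching y values: none (0 points).
  x = 20: rhs = 19, matching y values: none (0 points).
  x = 21: rhs = 3, matching y values: 7, 16 (2 points).
  x = 22: rhs = 21, matching y values: none (0 points).
Total affine count: 26.
Full point count |E(F_23)| = 26 + 1 = 27.
Hasse bound: |27 − (23+1)| = |3| = 3 ≤ 2√23 ≈ 9.5917 ✓.


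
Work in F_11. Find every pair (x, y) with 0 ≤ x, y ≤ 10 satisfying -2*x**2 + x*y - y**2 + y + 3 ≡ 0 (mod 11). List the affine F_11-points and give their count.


Affine F_11-points: {(2, 7), (3, 2), (6, 8), (6, 10), (7, 1), (7, 7), (9, 2), (9, 8), (10, 1), (10, 10)}; count = 10.

For each of the 121 pairs (x, y) ∈ F_11², evaluate f(x, y) mod 11. Record the zeros.
  x = 0: [0↦3, 1↦3, 2↦1, 3↦8, 4↦2, 5↦5, 6↦6, 7↦5, 8↦2, 9↦8, 10↦1]  zeros at y ∈ ∅
  x = 1: [0↦1, 1↦2, 2↦1, 3↦9, 4↦4, 5↦8, 6↦10, 7↦10, 8↦8, 9↦4, 10↦9]  zeros at y ∈ ∅
  x = 2: [0↦6, 1↦8, 2↦8, 3↦6, 4↦2, 5↦7, 6↦10, 7↦0, 8↦10, 9↦7, 10↦2]  zeros at y ∈ {7}
  x = 3: [0↦7, 1↦10, 2↦0, 3↦10, 4↦7, 5↦2, 6↦6, 7↦8, 8↦8, 9↦6, 10↦2]  zeros at y ∈ {2}
  x = 4: [0↦4, 1↦8, 2↦10, 3↦10, 4↦8, 5↦4, 6↦9, 7↦1, 8↦2, 9↦1, 10↦9]  zeros at y ∈ ∅
  x = 5: [0↦8, 1↦2, 2↦5, 3↦6, 4↦5, 5↦2, 6↦8, 7↦1, 8↦3, 9↦3, 10↦1]  zeros at y ∈ ∅
  x = 6: [0↦8, 1↦3, 2↦7, 3↦9, 4↦9, 5↦7, 6↦3, 7↦8, 8↦0, 9↦1, 10↦0]  zeros at y ∈ {8, 10}
  x = 7: [0↦4, 1↦0, 2↦5, 3↦8, 4↦9, 5↦8, 6↦5, 7↦0, 8↦4, 9↦6, 10↦6]  zeros at y ∈ {1, 7}
  x = 8: [0↦7, 1↦4, 2↦10, 3↦3, 4↦5, 5↦5, 6↦3, 7↦10, 8↦4, 9↦7, 10↦8]  zeros at y ∈ ∅
  x = 9: [0↦6, 1↦4, 2↦0, 3↦5, 4↦8, 5↦9, 6↦8, 7↦5, 8↦0, 9↦4, 10↦6]  zeros at y ∈ {2, 8}
  x = 10: [0↦1, 1↦0, 2↦8, 3↦3, 4↦7, 5↦9, 6↦9, 7↦7, 8↦3, 9↦8, 10↦0]  zeros at y ∈ {1, 10}
Collecting zeros: affine points = {(2, 7), (3, 2), (6, 8), (6, 10), (7, 1), (7, 7), (9, 2), (9, 8), (10, 1), (10, 10)}.
Total count |C(F_11)_aff| = 10.


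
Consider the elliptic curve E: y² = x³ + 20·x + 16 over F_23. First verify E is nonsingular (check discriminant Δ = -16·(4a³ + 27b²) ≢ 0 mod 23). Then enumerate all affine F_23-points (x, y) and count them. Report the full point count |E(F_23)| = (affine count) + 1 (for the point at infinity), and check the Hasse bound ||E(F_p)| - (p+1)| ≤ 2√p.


Affine points = {(0, 4), (0, 19), (2, 8), (2, 15), (7, 4), (7, 19), (11, 7), (11, 16), (12, 11), (12, 12), (13, 9), (13, 14), (14, 2), (14, 21), (16, 4), (16, 19), (17, 5), (17, 18), (22, 8), (22, 15)}; affine count = 20; |E(F_23)| = 21.

Discriminant check: Δ ∝ 4a³ + 27b² = 4·20³ + 27·16² = 4·8000 + 27·256 ≡ 19 (mod 23). Nonzero ⇒ E is nonsingular.
For each x ∈ F_23, compute rhs = x³ + 20·x + 16 mod 23, then count y ∈ F_23 with y² ≡ rhs.
  x = 0: rhs = 16, matching y values: 4, 19 (2 points).
  x = 1: rhs = 14, matching y values: none (0 points).
  x = 2: rhs = 18, matching y values: 8, 15 (2 points).
  x = 3: rhs = 11, matching y values: none (0 points).
  x = 4: rhs = 22, matching y values: none (0 points).
  x = 5: rhs = 11, matching y values: none (0 points).
  x = 6: rhs = 7, matching y values: none (0 points).
  x = 7: rhs = 16, matching y values: 4, 19 (2 points).
  x = 8: rhs = 21, matching y values: none (0 points).
  x = 9: rhs = 5, matching y values: none (0 points).
  x = 10: rhs = 20, matching y values: none (0 points).
  x = 11: rhs = 3, matching y values: 7, 16 (2 points).
  x = 12: rhs = 6, matching y values: 11, 12 (2 points).
  x = 13: rhs = 12, matching y values: 9, 14 (2 points).
  x = 14: rhs = 4, matching y values: 2, 21 (2 points).
  x = 15: rhs = 11, matching y values: none (0 points).
  x = 16: rhs = 16, matching y values: 4, 19 (2 points).
  x = 17: rhs = 2, matching y values: 5, 18 (2 points).
  x = 18: rhs = 21, matching y values: none (0 points).
  x = 19: rhs = 10, matching y values: none (0 points).
  x = 20: rhs = 21, matching y values: none (0 points).
  x = 21: rhs = 14, matching y values: none (0 points).
  x = 22: rhs = 18, matching y values: 8, 15 (2 points).
Total affine count: 20.
Full point count |E(F_23)| = 20 + 1 = 21.
Hasse bound: |21 − (23+1)| = |-3| = 3 ≤ 2√23 ≈ 9.5917 ✓.


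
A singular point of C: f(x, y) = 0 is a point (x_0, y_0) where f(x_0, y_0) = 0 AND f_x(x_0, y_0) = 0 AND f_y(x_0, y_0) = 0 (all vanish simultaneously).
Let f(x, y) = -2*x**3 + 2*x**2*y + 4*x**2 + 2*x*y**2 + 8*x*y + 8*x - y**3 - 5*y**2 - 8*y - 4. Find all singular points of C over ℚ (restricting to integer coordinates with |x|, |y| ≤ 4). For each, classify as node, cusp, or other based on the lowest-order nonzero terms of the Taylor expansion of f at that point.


Singular points: {(0, -2)}; classification: cusp.

Compute partial derivatives:
  f_x = -6*x**2 + 4*x*y + 8*x + 2*y**2 + 8*y + 8.
  f_y = 2*x**2 + 4*x*y + 8*x - 3*y**2 - 10*y - 8.
Scan x_0 ∈ {−4, ..., 4}. For each x_0, f_y(x_0, y) is a polynomial in y; find its integer roots y ∈ {−4, ..., 4}, then test f_x and f at those candidates.
  x = -4: f_y(-4, y) = -3*y**2 - 26*y - 8; no integer root y with |y| ≤ 4.
  x = -3: f_y(-3, y) = -3*y**2 - 22*y - 14; no integer root y with |y| ≤ 4.
  x = -2: f_y(-2, y) = -3*y**2 - 18*y - 16; no integer root y with |y| ≤ 4.
  x = -1: f_y(-1, y) = -3*y**2 - 14*y - 14; no integer root y with |y| ≤ 4.
  x = 0: f_y(0, y) = -3*y**2 - 10*y - 8; vanishes at y ∈ {-2}. (0, -2): f_x = 0, f = 0 — SINGULAR.
  x = 1: f_y(1, y) = -3*y**2 - 6*y + 2; no integer root y with |y| ≤ 4.
  x = 2: f_y(2, y) = -3*y**2 - 2*y + 16; vanishes at y ∈ {2}. (2, 2): f_x = 40 ≠ 0.
  x = 3: f_y(3, y) = -3*y**2 + 2*y + 34; no integer root y with |y| ≤ 4.
  x = 4: f_y(4, y) = -3*y**2 + 6*y + 56; no integer root y with |y| ≤ 4.
Only singular point on the grid: (0, -2).
Classify: substitute x = 0 + u, y = -2 + v and expand: f = -2*u**3 + 2*u**2*v + 2*u*v**2 - v**3 + v**2.
No constant or linear terms (consistent with a singular point). Quadratic part: v**2. Cubic part: -2*u**3 + 2*u**2*v + 2*u*v**2 - v**3.
The quadratic part v**2 is a perfect square, so there is a single (double) tangent line v = 0, i.e. y = -2. Restricting the cubic part to that line (v = 0) leaves -2*u**3 ≠ 0, so f is not divisible by v and the branch is v² ≈ 2*u**3 to lowest order — this is a cusp.
Classification: cusp.


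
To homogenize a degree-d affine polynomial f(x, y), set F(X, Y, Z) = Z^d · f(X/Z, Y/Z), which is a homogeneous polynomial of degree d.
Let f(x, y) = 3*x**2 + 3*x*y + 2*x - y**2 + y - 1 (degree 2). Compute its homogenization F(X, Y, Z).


F(X, Y, Z) = 3*X**2 + 3*X*Y + 2*X*Z - Y**2 + Y*Z - Z**2

deg(f) = 2.
Substitute x = X/Z, y = Y/Z into f, then multiply by Z^2.
  monomial 3·x^2·y^0 ↦ 3·X^2·Y^0·Z^0.
  monomial 3·x^1·y^1 ↦ 3·X^1·Y^1·Z^0.
  monomial 2·x^1·y^0 ↦ 2·X^1·Y^0·Z^1.
  monomial -1·x^0·y^2 ↦ -1·X^0·Y^2·Z^0.
  monomial 1·x^0·y^1 ↦ 1·X^0·Y^1·Z^1.
  monomial -1·x^0·y^0 ↦ -1·X^0·Y^0·Z^2.
Collecting: F(X, Y, Z) = 3*X**2 + 3*X*Y + 2*X*Z - Y**2 + Y*Z - Z**2.


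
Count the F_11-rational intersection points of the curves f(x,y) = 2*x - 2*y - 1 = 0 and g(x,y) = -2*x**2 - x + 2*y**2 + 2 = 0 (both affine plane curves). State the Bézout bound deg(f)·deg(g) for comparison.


Common zeros: {(10, 4)}; count = 1; Bézout bound = 2.

deg(f) = 1, deg(g) = 2, so Bézout bound = 2.
Scan x ∈ F_11. For each x, list the y ∈ F_11 with f(x, y) ≡ 0 and those with g(x, y) ≡ 0 (mod 11); the common zeros in that column are the intersection.
  x = 0: f ≡ 0 at y ∈ {5}; g ≡ 0 at y ∈ ∅; common: ∅.
  x = 1: f ≡ 0 at y ∈ {6}; g ≡ 0 at y ∈ ∅; common: ∅.
  x = 2: f ≡ 0 at y ∈ {7}; g ≡ 0 at y ∈ {2, 9}; common: ∅.
  x = 3: f ≡ 0 at y ∈ {8}; g ≡ 0 at y ∈ {2, 9}; common: ∅.
  x = 4: f ≡ 0 at y ∈ {9}; g ≡ 0 at y ∈ ∅; common: ∅.
  x = 5: f ≡ 0 at y ∈ {10}; g ≡ 0 at y ∈ ∅; common: ∅.
  x = 6: f ≡ 0 at y ∈ {0}; g ≡ 0 at y ∈ {4, 7}; common: ∅.
  x = 7: f ≡ 0 at y ∈ {1}; g ≡ 0 at y ∈ ∅; common: ∅.
  x = 8: f ≡ 0 at y ∈ {2}; g ≡ 0 at y ∈ {1, 10}; common: ∅.
  x = 9: f ≡ 0 at y ∈ {3}; g ≡ 0 at y ∈ ∅; common: ∅.
  x = 10: f ≡ 0 at y ∈ {4}; g ≡ 0 at y ∈ {4, 7}; common: {4}.
Collecting: common zeros = {(10, 4)}, so the count is 1.
Comparison with the Bézout bound: 1 ≤ 2 = deg(f)·deg(g), as expected for curves with no common component (the affine F_11-count falls short of the bound because intersections may lie at infinity, over extension fields, or carry multiplicity).


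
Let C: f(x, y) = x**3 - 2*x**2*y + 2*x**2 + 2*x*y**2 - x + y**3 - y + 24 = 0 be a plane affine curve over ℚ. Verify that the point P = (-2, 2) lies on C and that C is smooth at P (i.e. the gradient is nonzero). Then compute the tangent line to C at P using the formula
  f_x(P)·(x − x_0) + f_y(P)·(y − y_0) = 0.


Tangent line at P: 27*x - 13*y + 80 = 0.

Step 1: f(-2, 2) = 0, so P lies on C.
Step 2: partial derivatives
  f_x(x, y) = 3*x**2 - 4*x*y + 4*x + 2*y**2 - 1, f_y(x, y) = -2*x**2 + 4*x*y + 3*y**2 - 1.
  f_x(P) = 27, f_y(P) = -13 (gradient nonzero, so P is smooth).
Step 3: tangent line at P: 27·(x − -2) + -13·(y − 2) = 0.
Expanding: 27*x - 13*y + 80 = 0.


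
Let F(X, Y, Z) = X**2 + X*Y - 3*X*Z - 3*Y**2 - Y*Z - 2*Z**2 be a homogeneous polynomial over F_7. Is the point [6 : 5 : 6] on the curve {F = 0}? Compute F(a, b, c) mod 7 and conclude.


F(6,5,6) ≡ 5 (mod 7); P is NOT on the curve.

Evaluate F(6, 5, 6) term-by-term (mod 7).
  X**2 ↦ 1·36·1·1 = 36
  X*Y ↦ 1·6·5·1 = 30
  -3*X*Z ↦ -3·6·1·6 = -108
  -3*Y**2 ↦ -3·1·25·1 = -75
  -Y*Z ↦ -1·1·5·6 = -30
  -2*Z**2 ↦ -2·1·1·36 = -72
Sum: F(6, 5, 6) = (36) + (30) + (-108) + (-75) + (-30) + (-72) = -219.
Reducing mod 7: -219 ≡ 5 (mod 7).
Since F(a, b, c) ≡ 5 ≠ 0 (mod 7), P does NOT lie on the curve.


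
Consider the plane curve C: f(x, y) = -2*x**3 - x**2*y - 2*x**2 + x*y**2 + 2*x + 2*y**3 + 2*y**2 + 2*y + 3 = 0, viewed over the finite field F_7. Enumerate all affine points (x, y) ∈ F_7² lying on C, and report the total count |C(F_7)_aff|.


Affine F_7-points: {(1, 1), (3, 0), (3, 1), (5, 0), (5, 1), (5, 6)}; count = 6.

For each of the 49 pairs (x, y) ∈ F_7², evaluate f(x, y) mod 7. Record the zeros.
  x = 0: [0↦3, 1↦2, 2↦3, 3↦4, 4↦3, 5↦5, 6↦1]  zeros at y ∈ ∅
  x = 1: [0↦1, 1↦0, 2↦3, 3↦1, 4↦6, 5↦2, 6↦1]  zeros at y ∈ {1}
  x = 2: [0↦4, 1↦1, 2↦4, 3↦4, 4↦6, 5↦1, 6↦1]  zeros at y ∈ ∅
  x = 3: [0↦0, 1↦0, 2↦1, 3↦1, 4↦5, 5↦4, 6↦3]  zeros at y ∈ {0, 1}
  x = 4: [0↦5, 1↦6, 2↦3, 3↦1, 4↦5, 5↦6, 6↦2]  zeros at y ∈ ∅
  x = 5: [0↦0, 1↦0, 2↦5, 3↦6, 4↦1, 5↦2, 6↦0]  zeros at y ∈ {0, 1, 6}
  x = 6: [0↦1, 1↦5, 2↦2, 3↦4, 4↦2, 5↦1, 6↦6]  zeros at y ∈ ∅
Collecting zeros: affine points = {(1, 1), (3, 0), (3, 1), (5, 0), (5, 1), (5, 6)}.
Total count |C(F_7)_aff| = 6.


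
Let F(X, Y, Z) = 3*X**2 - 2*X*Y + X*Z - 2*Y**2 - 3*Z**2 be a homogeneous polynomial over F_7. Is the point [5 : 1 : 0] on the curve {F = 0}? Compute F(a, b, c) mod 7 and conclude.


F(5,1,0) ≡ 0 (mod 7); P is on the curve.

Evaluate F(5, 1, 0) term-by-term (mod 7).
  3*X**2 ↦ 3·25·1·1 = 75
  -2*X*Y ↦ -2·5·1·1 = -10
  X*Z ↦ 1·5·1·0 = 0
  -2*Y**2 ↦ -2·1·1·1 = -2
  -3*Z**2 ↦ -3·1·1·0 = 0
Sum: F(5, 1, 0) = (75) + (-10) + (0) + (-2) + (0) = 63.
Reducing mod 7: 63 ≡ 0 (mod 7).
Since F(a, b, c) ≡ 0 (mod 7), P lies on the curve.


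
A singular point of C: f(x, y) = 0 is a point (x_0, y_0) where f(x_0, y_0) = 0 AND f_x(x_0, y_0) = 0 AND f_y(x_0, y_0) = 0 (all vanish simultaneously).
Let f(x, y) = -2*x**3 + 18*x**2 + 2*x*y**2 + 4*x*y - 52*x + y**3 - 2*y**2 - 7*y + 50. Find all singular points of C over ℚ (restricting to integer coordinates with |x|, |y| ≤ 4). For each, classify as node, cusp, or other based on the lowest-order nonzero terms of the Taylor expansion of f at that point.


Singular points: {(3, -1)}; classification: cusp.

Compute partial derivatives:
  f_x = -6*x**2 + 36*x + 2*y**2 + 4*y - 52.
  f_y = 4*x*y + 4*x + 3*y**2 - 4*y - 7.
Scan x_0 ∈ {−4, ..., 4}. For each x_0, f_y(x_0, y) is a polynomial in y; find its integer roots y ∈ {−4, ..., 4}, then test f_x and f at those candidates.
  x = -4: f_y(-4, y) = 3*y**2 - 20*y - 23; vanishes at y ∈ {-1}. (-4, -1): f_x = -294 ≠ 0.
  x = -3: f_y(-3, y) = 3*y**2 - 16*y - 19; vanishes at y ∈ {-1}. (-3, -1): f_x = -216 ≠ 0.
  x = -2: f_y(-2, y) = 3*y**2 - 12*y - 15; vanishes at y ∈ {-1}. (-2, -1): f_x = -150 ≠ 0.
  x = -1: f_y(-1, y) = 3*y**2 - 8*y - 11; vanishes at y ∈ {-1}. (-1, -1): f_x = -96 ≠ 0.
  x = 0: f_y(0, y) = 3*y**2 - 4*y - 7; vanishes at y ∈ {-1}. (0, -1): f_x = -54 ≠ 0.
  x = 1: f_y(1, y) = 3*y**2 - 3; vanishes at y ∈ {-1, 1}. (1, -1): f_x = -24 ≠ 0; (1, 1): f_x = -16 ≠ 0.
  x = 2: f_y(2, y) = 3*y**2 + 4*y + 1; vanishes at y ∈ {-1}. (2, -1): f_x = -6 ≠ 0.
  x = 3: f_y(3, y) = 3*y**2 + 8*y + 5; vanishes at y ∈ {-1}. (3, -1): f_x = 0, f = 0 — SINGULAR.
  x = 4: f_y(4, y) = 3*y**2 + 12*y + 9; vanishes at y ∈ {-3, -1}. (4, -3): f_x = 2 ≠ 0; (4, -1): f_x = -6 ≠ 0.
Only singular point on the grid: (3, -1).
Classify: substitute x = 3 + u, y = -1 + v and expand: f = -2*u**3 + 2*u*v**2 + v**3 + v**2.
No constant or linear terms (consistent with a singular point). Quadratic part: v**2. Cubic part: -2*u**3 + 2*u*v**2 + v**3.
The quadratic part v**2 is a perfect square, so there is a single (double) tangent line v = 0, i.e. y = -1. Restricting the cubic part to that line (v = 0) leaves -2*u**3 ≠ 0, so f is not divisible by v and the branch is v² ≈ 2*u**3 to lowest order — this is a cusp.
Classification: cusp.


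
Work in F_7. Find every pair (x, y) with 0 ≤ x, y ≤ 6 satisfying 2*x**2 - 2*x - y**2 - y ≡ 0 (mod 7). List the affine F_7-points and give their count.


Affine F_7-points: {(0, 0), (0, 6), (1, 0), (1, 6), (3, 3), (5, 3)}; count = 6.

For each of the 49 pairs (x, y) ∈ F_7², evaluate f(x, y) mod 7. Record the zeros.
  x = 0: [0↦0, 1↦5, 2↦1, 3↦2, 4↦1, 5↦5, 6↦0]  zeros at y ∈ {0, 6}
  x = 1: [0↦0, 1↦5, 2↦1, 3↦2, 4↦1, 5↦5, 6↦0]  zeros at y ∈ {0, 6}
  x = 2: [0↦4, 1↦2, 2↦5, 3↦6, 4↦5, 5↦2, 6↦4]  zeros at y ∈ ∅
  x = 3: [0↦5, 1↦3, 2↦6, 3↦0, 4↦6, 5↦3, 6↦5]  zeros at y ∈ {3}
  x = 4: [0↦3, 1↦1, 2↦4, 3↦5, 4↦4, 5↦1, 6↦3]  zeros at y ∈ ∅
  x = 5: [0↦5, 1↦3, 2↦6, 3↦0, 4↦6, 5↦3, 6↦5]  zeros at y ∈ {3}
  x = 6: [0↦4, 1↦2, 2↦5, 3↦6, 4↦5, 5↦2, 6↦4]  zeros at y ∈ ∅
Collecting zeros: affine points = {(0, 0), (0, 6), (1, 0), (1, 6), (3, 3), (5, 3)}.
Total count |C(F_7)_aff| = 6.


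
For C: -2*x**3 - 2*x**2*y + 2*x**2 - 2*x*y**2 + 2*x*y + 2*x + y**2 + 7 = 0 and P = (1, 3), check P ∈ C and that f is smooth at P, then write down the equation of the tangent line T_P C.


Tangent line at P: -24*x - 6*y + 42 = 0.

Step 1: f(1, 3) = 0, so P lies on C.
Step 2: partial derivatives
  f_x(x, y) = -6*x**2 - 4*x*y + 4*x - 2*y**2 + 2*y + 2, f_y(x, y) = -2*x**2 - 4*x*y + 2*x + 2*y.
  f_x(P) = -24, f_y(P) = -6 (gradient nonzero, so P is smooth).
Step 3: tangent line at P: -24·(x − 1) + -6·(y − 3) = 0.
Expanding: -24*x - 6*y + 42 = 0.


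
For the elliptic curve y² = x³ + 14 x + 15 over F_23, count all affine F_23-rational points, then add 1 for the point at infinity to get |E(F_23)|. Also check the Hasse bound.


Affine points = {(5, 7), (5, 16), (6, 4), (6, 19), (8, 8), (8, 15), (12, 5), (12, 18), (13, 5), (13, 18), (15, 9), (15, 14), (18, 2), (18, 21), (21, 5), (21, 18), (22, 0)}; affine count = 17; |E(F_23)| = 18.

Discriminant check: Δ ∝ 4a³ + 27b² = 4·14³ + 27·15² = 4·2744 + 27·225 ≡ 8 (mod 23). Nonzero ⇒ E is nonsingular.
For each x ∈ F_23, compute rhs = x³ + 14·x + 15 mod 23, then count y ∈ F_23 with y² ≡ rhs.
  x = 0: rhs = 15, matching y values: none (0 points).
  x = 1: rhs = 7, matching y values: none (0 points).
  x = 2: rhs = 5, matching y values: none (0 points).
  x = 3: rhs = 15, matching y values: none (0 points).
  x = 4: rhs = 20, matching y values: none (0 points).
  x = 5: rhs = 3, matching y values: 7, 16 (2 points).
  x = 6: rhs = 16, matching y values: 4, 19 (2 points).
  x = 7: rhs = 19, matching y values: none (0 points).
  x = 8: rhs = 18, matching y values: 8, 15 (2 points).
  x = 9: rhs = 19, matching y values: none (0 points).
  x = 10: rhs = 5, matching y values: none (0 points).
  x = 11: rhs = 5, matching y values: none (0 points).
  x = 12: rhs = 2, matching y values: 5, 18 (2 points).
  x = 13: rhs = 2, matching y values: 5, 18 (2 points).
  x = 14: rhs = 11, matching y values: none (0 points).
  x = 15: rhs = 12, matching y values: 9, 14 (2 points).
  x = 16: rhs = 11, matching y values: none (0 points).
  x = 17: rhs = 14, matching y values: none (0 points).
  x = 18: rhs = 4, matching y values: 2, 21 (2 points).
  x = 19: rhs = 10, matching y values: none (0 points).
  x = 20: rhs = 15, matching y values: none (0 points).
  x = 21: rhs = 2, matching y values: 5, 18 (2 points).
  x = 22: rhs = 0, matching y values: 0 (1 points).
Total affine count: 17.
Full point count |E(F_23)| = 17 + 1 = 18.
Hasse bound: |18 − (23+1)| = |-6| = 6 ≤ 2√23 ≈ 9.5917 ✓.


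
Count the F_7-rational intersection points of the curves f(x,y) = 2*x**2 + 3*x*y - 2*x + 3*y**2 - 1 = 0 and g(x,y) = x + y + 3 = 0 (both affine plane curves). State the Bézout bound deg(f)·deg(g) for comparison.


Common zeros: {(1, 3), (6, 5)}; count = 2; Bézout bound = 2.

deg(f) = 2, deg(g) = 1, so Bézout bound = 2.
Scan x ∈ F_7. For each x, list the y ∈ F_7 with f(x, y) ≡ 0 and those with g(x, y) ≡ 0 (mod 7); the common zeros in that column are the intersection.
  x = 0: f ≡ 0 at y ∈ ∅; g ≡ 0 at y ∈ {4}; common: ∅.
  x = 1: f ≡ 0 at y ∈ {3}; g ≡ 0 at y ∈ {3}; common: {3}.
  x = 2: f ≡ 0 at y ∈ {6}; g ≡ 0 at y ∈ {2}; common: ∅.
  x = 3: f ≡ 0 at y ∈ ∅; g ≡ 0 at y ∈ {1}; common: ∅.
  x = 4: f ≡ 0 at y ∈ {4, 6}; g ≡ 0 at y ∈ {0}; common: ∅.
  x = 5: f ≡ 0 at y ∈ {4, 5}; g ≡ 0 at y ∈ {6}; common: ∅.
  x = 6: f ≡ 0 at y ∈ {3, 5}; g ≡ 0 at y ∈ {5}; common: {5}.
Collecting: common zeros = {(1, 3), (6, 5)}, so the count is 2.
Comparison with the Bézout bound: 2 ≤ 2 = deg(f)·deg(g), as expected for curves with no common component (the bound is attained).


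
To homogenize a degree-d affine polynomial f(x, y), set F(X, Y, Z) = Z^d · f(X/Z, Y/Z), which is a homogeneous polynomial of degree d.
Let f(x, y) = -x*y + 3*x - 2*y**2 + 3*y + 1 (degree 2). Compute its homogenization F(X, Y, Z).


F(X, Y, Z) = -X*Y + 3*X*Z - 2*Y**2 + 3*Y*Z + Z**2

deg(f) = 2.
Substitute x = X/Z, y = Y/Z into f, then multiply by Z^2.
  monomial -1·x^1·y^1 ↦ -1·X^1·Y^1·Z^0.
  monomial 3·x^1·y^0 ↦ 3·X^1·Y^0·Z^1.
  monomial -2·x^0·y^2 ↦ -2·X^0·Y^2·Z^0.
  monomial 3·x^0·y^1 ↦ 3·X^0·Y^1·Z^1.
  monomial 1·x^0·y^0 ↦ 1·X^0·Y^0·Z^2.
Collecting: F(X, Y, Z) = -X*Y + 3*X*Z - 2*Y**2 + 3*Y*Z + Z**2.


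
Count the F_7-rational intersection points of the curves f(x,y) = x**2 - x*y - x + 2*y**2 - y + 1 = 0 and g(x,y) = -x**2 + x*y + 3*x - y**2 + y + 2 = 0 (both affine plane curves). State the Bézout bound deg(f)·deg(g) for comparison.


Common zeros: {(0, 2)}; count = 1; Bézout bound = 4.

deg(f) = 2, deg(g) = 2, so Bézout bound = 4.
Scan x ∈ F_7. For each x, list the y ∈ F_7 with f(x, y) ≡ 0 and those with g(x, y) ≡ 0 (mod 7); the common zeros in that column are the intersection.
  x = 0: f ≡ 0 at y ∈ {2}; g ≡ 0 at y ∈ {2, 6}; common: {2}.
  x = 1: f ≡ 0 at y ∈ ∅; g ≡ 0 at y ∈ ∅; common: ∅.
  x = 2: f ≡ 0 at y ∈ ∅; g ≡ 0 at y ∈ {4, 6}; common: ∅.
  x = 3: f ≡ 0 at y ∈ {0, 2}; g ≡ 0 at y ∈ ∅; common: ∅.
  x = 4: f ≡ 0 at y ∈ ∅; g ≡ 0 at y ∈ ∅; common: ∅.
  x = 5: f ≡ 0 at y ∈ {0, 3}; g ≡ 0 at y ∈ {2, 4}; common: ∅.
  x = 6: f ≡ 0 at y ∈ {3, 4}; g ≡ 0 at y ∈ ∅; common: ∅.
Collecting: common zeros = {(0, 2)}, so the count is 1.
Comparison with the Bézout bound: 1 ≤ 4 = deg(f)·deg(g), as expected for curves with no common component (the affine F_7-count falls short of the bound because intersections may lie at infinity, over extension fields, or carry multiplicity).


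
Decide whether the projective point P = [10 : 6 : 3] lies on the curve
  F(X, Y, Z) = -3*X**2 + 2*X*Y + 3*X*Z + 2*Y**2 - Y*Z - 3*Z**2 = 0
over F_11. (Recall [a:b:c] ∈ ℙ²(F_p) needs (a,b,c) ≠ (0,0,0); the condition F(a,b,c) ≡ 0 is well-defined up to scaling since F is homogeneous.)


F(10,6,3) ≡ 3 (mod 11); P is NOT on the curve.

Evaluate F(10, 6, 3) term-by-term (mod 11).
  -3*X**2 ↦ -3·100·1·1 = -300
  2*X*Y ↦ 2·10·6·1 = 120
  3*X*Z ↦ 3·10·1·3 = 90
  2*Y**2 ↦ 2·1·36·1 = 72
  -Y*Z ↦ -1·1·6·3 = -18
  -3*Z**2 ↦ -3·1·1·9 = -27
Sum: F(10, 6, 3) = (-300) + (120) + (90) + (72) + (-18) + (-27) = -63.
Reducing mod 11: -63 ≡ 3 (mod 11).
Since F(a, b, c) ≡ 3 ≠ 0 (mod 11), P does NOT lie on the curve.


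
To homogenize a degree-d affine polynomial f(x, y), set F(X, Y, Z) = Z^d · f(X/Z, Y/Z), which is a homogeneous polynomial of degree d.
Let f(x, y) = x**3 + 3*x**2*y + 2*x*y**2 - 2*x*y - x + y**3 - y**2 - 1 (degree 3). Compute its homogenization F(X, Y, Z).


F(X, Y, Z) = X**3 + 3*X**2*Y + 2*X*Y**2 - 2*X*Y*Z - X*Z**2 + Y**3 - Y**2*Z - Z**3

deg(f) = 3.
Substitute x = X/Z, y = Y/Z into f, then multiply by Z^3.
  monomial 1·x^3·y^0 ↦ 1·X^3·Y^0·Z^0.
  monomial 3·x^2·y^1 ↦ 3·X^2·Y^1·Z^0.
  monomial 2·x^1·y^2 ↦ 2·X^1·Y^2·Z^0.
  monomial -2·x^1·y^1 ↦ -2·X^1·Y^1·Z^1.
  monomial -1·x^1·y^0 ↦ -1·X^1·Y^0·Z^2.
  monomial 1·x^0·y^3 ↦ 1·X^0·Y^3·Z^0.
  monomial -1·x^0·y^2 ↦ -1·X^0·Y^2·Z^1.
  monomial -1·x^0·y^0 ↦ -1·X^0·Y^0·Z^3.
Collecting: F(X, Y, Z) = X**3 + 3*X**2*Y + 2*X*Y**2 - 2*X*Y*Z - X*Z**2 + Y**3 - Y**2*Z - Z**3.


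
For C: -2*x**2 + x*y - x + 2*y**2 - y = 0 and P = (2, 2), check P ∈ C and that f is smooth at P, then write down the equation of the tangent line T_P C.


Tangent line at P: -7*x + 9*y - 4 = 0.

Step 1: f(2, 2) = 0, so P lies on C.
Step 2: partial derivatives
  f_x(x, y) = -4*x + y - 1, f_y(x, y) = x + 4*y - 1.
  f_x(P) = -7, f_y(P) = 9 (gradient nonzero, so P is smooth).
Step 3: tangent line at P: -7·(x − 2) + 9·(y − 2) = 0.
Expanding: -7*x + 9*y - 4 = 0.


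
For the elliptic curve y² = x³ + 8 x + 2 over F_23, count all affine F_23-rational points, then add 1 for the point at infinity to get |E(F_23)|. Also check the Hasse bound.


Affine points = {(0, 5), (0, 18), (2, 7), (2, 16), (4, 11), (4, 12), (5, 11), (5, 12), (6, 6), (6, 17), (8, 7), (8, 16), (10, 1), (10, 22), (11, 8), (11, 15), (12, 3), (12, 20), (13, 7), (13, 16), (14, 11), (14, 12), (15, 1), (15, 22), (21, 1), (21, 22), (22, 4), (22, 19)}; affine count = 28; |E(F_23)| = 29.

Discriminant check: Δ ∝ 4a³ + 27b² = 4·8³ + 27·2² = 4·512 + 27·4 ≡ 17 (mod 23). Nonzero ⇒ E is nonsingular.
For each x ∈ F_23, compute rhs = x³ + 8·x + 2 mod 23, then count y ∈ F_23 with y² ≡ rhs.
  x = 0: rhs = 2, matching y values: 5, 18 (2 points).
  x = 1: rhs = 11, matching y values: none (0 points).
  x = 2: rhs = 3, matching y values: 7, 16 (2 points).
  x = 3: rhs = 7, matching y values: none (0 points).
  x = 4: rhs = 6, matching y values: 11, 12 (2 points).
  x = 5: rhs = 6, matching y values: 11, 12 (2 points).
  x = 6: rhs = 13, matching y values: 6, 17 (2 points).
  x = 7: rhs = 10, matching y values: none (0 points).
  x = 8: rhs = 3, matching y values: 7, 16 (2 points).
  x = 9: rhs = 21, matching y values: none (0 points).
  x = 10: rhs = 1, matching y values: 1, 22 (2 points).
  x = 11: rhs = 18, matching y values: 8, 15 (2 points).
  x = 12: rhs = 9, matching y values: 3, 20 (2 points).
  x = 13: rhs = 3, matching y values: 7, 16 (2 points).
  x = 14: rhs = 6, matching y values: 11, 12 (2 points).
  x = 15: rhs = 1, matching y values: 1, 22 (2 points).
  x = 16: rhs = 17, matching y values: none (0 points).
  x = 17: rhs = 14, matching y values: none (0 points).
  x = 18: rhs = 21, matching y values: none (0 points).
  x = 19: rhs = 21, matching y values: none (0 points).
  x = 20: rhs = 20, matching y values: none (0 points).
  x = 21: rhs = 1, matching y values: 1, 22 (2 points).
  x = 22: rhs = 16, matching y values: 4, 19 (2 points).
Total affine count: 28.
Full point count |E(F_23)| = 28 + 1 = 29.
Hasse bound: |29 − (23+1)| = |5| = 5 ≤ 2√23 ≈ 9.5917 ✓.
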